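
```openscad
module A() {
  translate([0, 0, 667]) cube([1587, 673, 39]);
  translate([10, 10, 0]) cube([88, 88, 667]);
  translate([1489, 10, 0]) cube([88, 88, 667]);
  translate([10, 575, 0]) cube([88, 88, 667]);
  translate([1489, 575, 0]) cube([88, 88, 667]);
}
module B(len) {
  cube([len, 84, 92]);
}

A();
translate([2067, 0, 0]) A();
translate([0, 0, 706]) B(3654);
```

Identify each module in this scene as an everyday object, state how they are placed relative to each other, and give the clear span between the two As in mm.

Second table starts at x = 2067; first ends at x = 1587; clear span = 2067 − 1587 = 480 mm.

A is a table. B is a beam. A beam spans the tops of two tables. The clear span between the two tables is 480 mm.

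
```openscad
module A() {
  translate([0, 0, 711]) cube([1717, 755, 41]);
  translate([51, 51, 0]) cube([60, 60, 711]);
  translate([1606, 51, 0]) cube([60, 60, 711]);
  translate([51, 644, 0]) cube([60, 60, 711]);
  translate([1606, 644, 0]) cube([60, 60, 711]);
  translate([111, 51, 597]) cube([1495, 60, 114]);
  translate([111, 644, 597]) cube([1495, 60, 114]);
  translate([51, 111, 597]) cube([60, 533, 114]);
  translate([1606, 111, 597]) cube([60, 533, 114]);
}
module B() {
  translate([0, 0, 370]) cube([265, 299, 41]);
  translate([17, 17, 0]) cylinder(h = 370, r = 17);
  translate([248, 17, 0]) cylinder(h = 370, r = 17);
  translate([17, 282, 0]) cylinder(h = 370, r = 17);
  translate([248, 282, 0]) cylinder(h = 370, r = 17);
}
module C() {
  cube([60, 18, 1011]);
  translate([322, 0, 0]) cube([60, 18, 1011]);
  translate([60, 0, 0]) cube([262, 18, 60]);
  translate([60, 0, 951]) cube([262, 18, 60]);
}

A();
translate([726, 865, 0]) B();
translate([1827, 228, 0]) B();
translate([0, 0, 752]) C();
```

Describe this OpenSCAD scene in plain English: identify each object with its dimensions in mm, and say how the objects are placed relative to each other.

A is a rectangular dining table. The top is 1717×755×41 mm with its upper surface at z = 752 mm. It stands on four 60×60 mm square legs, each inset 51 mm from the nearest pair of top edges, running from the floor to the underside of the top. Four apron rails, 60 mm thick and 114 mm tall, run between adjacent legs with their top edges flush with the underside of the top and their outer faces flush with the legs' outer faces.

B is a four-legged stool. The seat is 265×299 mm, 41 mm thick, top at z = 411 mm. It stands on four round legs, each 34 mm in diameter, from z = 0 to the seat underside, each leg's axis is inset half a diameter from the nearest pair of seat edges (so the leg's bounding box is flush with the corner).

C is a rectangular picture frame lying in the x–z plane (depth along y). The opening is 262 mm wide (x) by 891 mm tall (z), surrounded by a border 60 mm wide on all four sides. The frame is 18 mm deep and is made of two full-height vertical stiles with two horizontal rails fitted between them.

Two stools sit around the table at the +y, +x sides. The picture frame is on top of the table.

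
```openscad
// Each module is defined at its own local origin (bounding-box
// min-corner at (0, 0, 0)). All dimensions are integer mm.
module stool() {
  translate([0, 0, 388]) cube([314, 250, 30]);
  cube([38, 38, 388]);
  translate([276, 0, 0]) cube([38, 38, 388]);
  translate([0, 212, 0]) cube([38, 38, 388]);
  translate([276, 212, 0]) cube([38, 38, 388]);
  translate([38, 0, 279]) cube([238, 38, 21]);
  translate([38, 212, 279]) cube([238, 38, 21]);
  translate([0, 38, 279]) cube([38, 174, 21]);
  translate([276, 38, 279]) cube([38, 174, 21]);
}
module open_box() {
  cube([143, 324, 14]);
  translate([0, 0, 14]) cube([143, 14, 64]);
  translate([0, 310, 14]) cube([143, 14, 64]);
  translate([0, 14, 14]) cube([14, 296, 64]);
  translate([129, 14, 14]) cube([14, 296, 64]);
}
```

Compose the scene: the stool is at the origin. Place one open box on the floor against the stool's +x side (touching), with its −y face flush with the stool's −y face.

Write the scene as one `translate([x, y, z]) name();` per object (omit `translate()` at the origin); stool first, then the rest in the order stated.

stool();
translate([314, 0, 0]) open_box();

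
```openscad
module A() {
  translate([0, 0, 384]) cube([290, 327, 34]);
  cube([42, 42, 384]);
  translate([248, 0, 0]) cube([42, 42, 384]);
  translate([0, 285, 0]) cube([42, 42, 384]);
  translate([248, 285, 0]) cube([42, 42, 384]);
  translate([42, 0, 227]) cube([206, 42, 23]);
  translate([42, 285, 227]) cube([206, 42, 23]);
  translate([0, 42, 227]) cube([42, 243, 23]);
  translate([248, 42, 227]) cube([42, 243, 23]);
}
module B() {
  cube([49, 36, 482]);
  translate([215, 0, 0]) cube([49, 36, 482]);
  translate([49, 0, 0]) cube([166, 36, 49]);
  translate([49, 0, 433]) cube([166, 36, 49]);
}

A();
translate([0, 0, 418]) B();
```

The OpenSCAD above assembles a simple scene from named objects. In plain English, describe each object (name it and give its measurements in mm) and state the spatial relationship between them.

A is a four-legged stool. The seat is a 290×327×34 mm slab whose top surface is at z = 418 mm; four square legs, each 42×42 mm in cross-section, run from the floor (z = 0) to the underside of the seat, each flush with a corner of the seat. Four stretchers, 42 mm wide and 23 mm tall, connect adjacent legs with their undersides at z = 227 mm, each running between the inner faces of the legs it joins and aligned with the legs' outer faces on the other axis.

B is a rectangular picture frame lying in the x–z plane (depth along y). The opening is 166 mm wide (x) by 384 mm tall (z), surrounded by a border 49 mm wide on all four sides. The frame is 36 mm deep and is made of two full-height vertical stiles with two horizontal rails fitted between them.

The picture frame is on top of the stool.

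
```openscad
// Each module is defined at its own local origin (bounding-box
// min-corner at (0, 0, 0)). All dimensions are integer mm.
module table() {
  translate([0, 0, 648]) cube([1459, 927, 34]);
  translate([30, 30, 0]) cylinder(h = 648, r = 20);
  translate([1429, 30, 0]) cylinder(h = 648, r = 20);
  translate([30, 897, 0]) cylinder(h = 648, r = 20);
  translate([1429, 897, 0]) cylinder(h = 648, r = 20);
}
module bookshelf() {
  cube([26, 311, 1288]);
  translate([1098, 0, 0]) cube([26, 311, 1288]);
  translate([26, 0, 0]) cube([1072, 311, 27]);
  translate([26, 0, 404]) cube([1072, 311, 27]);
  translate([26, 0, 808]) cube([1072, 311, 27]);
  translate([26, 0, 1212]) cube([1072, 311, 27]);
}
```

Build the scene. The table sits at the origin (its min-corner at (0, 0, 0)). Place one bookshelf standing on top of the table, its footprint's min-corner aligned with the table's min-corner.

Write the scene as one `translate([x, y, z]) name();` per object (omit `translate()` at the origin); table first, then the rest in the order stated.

table();
translate([0, 0, 682]) bookshelf();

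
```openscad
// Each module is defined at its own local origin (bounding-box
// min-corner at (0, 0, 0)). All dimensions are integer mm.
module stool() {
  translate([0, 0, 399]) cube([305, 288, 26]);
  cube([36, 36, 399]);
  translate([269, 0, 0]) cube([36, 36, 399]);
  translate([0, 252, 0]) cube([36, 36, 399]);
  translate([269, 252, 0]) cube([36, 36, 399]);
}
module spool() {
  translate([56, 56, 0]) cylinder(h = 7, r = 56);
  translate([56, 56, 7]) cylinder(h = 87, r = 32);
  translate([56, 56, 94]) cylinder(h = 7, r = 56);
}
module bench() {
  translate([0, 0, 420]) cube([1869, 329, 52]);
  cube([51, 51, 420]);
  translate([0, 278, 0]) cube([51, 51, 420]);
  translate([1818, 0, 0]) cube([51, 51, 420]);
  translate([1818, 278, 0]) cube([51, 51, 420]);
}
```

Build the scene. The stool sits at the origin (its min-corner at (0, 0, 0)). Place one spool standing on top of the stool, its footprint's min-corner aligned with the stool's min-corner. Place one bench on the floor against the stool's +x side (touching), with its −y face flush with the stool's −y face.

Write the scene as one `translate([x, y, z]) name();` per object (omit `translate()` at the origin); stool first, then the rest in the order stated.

stool();
translate([0, 0, 425]) spool();
translate([305, 0, 0]) bench();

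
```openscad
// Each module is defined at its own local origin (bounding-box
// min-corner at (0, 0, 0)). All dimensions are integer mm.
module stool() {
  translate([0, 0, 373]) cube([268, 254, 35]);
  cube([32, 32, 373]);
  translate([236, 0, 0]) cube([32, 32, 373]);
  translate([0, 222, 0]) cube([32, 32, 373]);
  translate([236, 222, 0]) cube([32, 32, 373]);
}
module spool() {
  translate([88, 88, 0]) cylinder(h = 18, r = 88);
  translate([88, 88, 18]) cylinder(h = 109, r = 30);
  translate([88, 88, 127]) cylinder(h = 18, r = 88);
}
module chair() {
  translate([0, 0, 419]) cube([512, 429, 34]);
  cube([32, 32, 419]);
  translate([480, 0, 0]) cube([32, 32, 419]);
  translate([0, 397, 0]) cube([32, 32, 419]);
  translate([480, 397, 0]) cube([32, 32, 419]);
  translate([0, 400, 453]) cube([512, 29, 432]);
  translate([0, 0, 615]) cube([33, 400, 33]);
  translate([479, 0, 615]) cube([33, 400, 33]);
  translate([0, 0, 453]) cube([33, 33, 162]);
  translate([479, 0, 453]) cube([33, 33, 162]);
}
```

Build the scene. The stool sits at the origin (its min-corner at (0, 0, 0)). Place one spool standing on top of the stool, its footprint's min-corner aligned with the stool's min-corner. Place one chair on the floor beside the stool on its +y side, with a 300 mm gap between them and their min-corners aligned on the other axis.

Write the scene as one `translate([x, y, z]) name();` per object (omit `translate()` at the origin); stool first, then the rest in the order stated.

stool();
translate([0, 0, 408]) spool();
translate([0, 554, 0]) chair();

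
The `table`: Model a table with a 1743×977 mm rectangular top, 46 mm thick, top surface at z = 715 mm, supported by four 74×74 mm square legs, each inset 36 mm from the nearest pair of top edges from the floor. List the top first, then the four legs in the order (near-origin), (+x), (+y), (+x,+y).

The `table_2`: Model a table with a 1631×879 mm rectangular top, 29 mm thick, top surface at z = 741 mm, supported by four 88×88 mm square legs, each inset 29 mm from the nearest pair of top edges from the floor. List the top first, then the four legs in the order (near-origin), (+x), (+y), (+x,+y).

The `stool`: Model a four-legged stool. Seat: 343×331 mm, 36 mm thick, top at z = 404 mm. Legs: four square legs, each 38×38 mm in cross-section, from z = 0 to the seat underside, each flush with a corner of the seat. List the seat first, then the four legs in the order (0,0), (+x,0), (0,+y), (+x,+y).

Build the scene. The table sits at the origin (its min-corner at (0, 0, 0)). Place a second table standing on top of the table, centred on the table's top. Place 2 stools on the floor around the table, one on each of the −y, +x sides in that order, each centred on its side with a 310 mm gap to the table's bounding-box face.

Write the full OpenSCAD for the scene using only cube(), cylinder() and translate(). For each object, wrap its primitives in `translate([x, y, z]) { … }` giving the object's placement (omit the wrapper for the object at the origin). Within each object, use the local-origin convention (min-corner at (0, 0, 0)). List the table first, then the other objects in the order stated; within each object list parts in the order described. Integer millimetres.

translate([0, 0, 669]) cube([1743, 977, 46]);
translate([36, 36, 0]) cube([74, 74, 669]);
translate([1633, 36, 0]) cube([74, 74, 669]);
translate([36, 867, 0]) cube([74, 74, 669]);
translate([1633, 867, 0]) cube([74, 74, 669]);
translate([56, 49, 715]) {
  translate([0, 0, 712]) cube([1631, 879, 29]);
  translate([29, 29, 0]) cube([88, 88, 712]);
  translate([1514, 29, 0]) cube([88, 88, 712]);
  translate([29, 762, 0]) cube([88, 88, 712]);
  translate([1514, 762, 0]) cube([88, 88, 712]);
}
translate([700, -641, 0]) {
  translate([0, 0, 368]) cube([343, 331, 36]);
  cube([38, 38, 368]);
  translate([305, 0, 0]) cube([38, 38, 368]);
  translate([0, 293, 0]) cube([38, 38, 368]);
  translate([305, 293, 0]) cube([38, 38, 368]);
}
translate([2053, 323, 0]) {
  translate([0, 0, 368]) cube([343, 331, 36]);
  cube([38, 38, 368]);
  translate([305, 0, 0]) cube([38, 38, 368]);
  translate([0, 293, 0]) cube([38, 38, 368]);
  translate([305, 293, 0]) cube([38, 38, 368]);
}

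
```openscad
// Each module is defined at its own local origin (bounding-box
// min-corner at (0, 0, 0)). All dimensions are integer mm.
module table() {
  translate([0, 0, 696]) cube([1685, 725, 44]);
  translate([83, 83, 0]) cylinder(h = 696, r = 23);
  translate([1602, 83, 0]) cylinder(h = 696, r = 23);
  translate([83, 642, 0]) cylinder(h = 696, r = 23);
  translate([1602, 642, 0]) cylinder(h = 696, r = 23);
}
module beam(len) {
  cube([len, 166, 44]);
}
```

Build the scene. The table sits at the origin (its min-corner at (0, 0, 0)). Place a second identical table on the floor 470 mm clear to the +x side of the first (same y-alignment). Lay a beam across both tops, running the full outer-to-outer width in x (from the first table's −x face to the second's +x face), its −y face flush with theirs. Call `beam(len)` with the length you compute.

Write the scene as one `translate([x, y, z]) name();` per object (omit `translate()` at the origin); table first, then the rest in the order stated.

table();
translate([2155, 0, 0]) table();
translate([0, 0, 740]) beam(3840);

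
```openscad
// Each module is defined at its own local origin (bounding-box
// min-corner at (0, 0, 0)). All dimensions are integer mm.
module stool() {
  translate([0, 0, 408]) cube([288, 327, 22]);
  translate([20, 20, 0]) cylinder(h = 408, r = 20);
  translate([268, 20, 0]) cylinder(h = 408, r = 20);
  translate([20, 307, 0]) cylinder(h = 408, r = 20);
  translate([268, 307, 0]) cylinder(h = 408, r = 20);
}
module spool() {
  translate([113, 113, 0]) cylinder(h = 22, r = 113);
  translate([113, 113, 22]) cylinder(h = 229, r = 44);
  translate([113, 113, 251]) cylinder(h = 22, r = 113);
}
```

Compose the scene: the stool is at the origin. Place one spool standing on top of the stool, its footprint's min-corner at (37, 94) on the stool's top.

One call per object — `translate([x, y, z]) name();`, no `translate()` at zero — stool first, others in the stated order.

stool();
translate([37, 94, 430]) spool();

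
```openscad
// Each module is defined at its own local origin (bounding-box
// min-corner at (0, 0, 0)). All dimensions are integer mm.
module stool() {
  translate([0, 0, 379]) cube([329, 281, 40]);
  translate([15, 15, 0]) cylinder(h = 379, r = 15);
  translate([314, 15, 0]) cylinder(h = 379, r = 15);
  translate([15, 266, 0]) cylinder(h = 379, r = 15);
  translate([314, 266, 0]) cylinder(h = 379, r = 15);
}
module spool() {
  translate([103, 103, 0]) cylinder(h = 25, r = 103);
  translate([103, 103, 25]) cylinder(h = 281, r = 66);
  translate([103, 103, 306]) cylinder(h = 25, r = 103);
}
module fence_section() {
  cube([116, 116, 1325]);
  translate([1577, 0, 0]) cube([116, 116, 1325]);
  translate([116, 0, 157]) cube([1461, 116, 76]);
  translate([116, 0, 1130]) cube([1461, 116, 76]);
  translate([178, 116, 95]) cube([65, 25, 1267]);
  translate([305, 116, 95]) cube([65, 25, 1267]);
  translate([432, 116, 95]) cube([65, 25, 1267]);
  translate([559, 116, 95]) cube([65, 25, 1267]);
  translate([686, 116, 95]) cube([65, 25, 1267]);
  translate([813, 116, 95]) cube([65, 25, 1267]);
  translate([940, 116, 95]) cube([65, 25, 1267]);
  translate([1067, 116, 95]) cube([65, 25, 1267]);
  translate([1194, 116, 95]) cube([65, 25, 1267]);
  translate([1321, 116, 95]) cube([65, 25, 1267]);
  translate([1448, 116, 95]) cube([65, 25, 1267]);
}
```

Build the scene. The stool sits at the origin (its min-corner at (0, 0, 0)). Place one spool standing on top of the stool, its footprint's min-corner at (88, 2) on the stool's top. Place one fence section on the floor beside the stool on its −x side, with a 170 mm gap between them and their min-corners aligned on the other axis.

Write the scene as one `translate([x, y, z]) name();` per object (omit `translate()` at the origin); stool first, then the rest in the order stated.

stool();
translate([88, 2, 419]) spool();
translate([-1863, 0, 0]) fence_section();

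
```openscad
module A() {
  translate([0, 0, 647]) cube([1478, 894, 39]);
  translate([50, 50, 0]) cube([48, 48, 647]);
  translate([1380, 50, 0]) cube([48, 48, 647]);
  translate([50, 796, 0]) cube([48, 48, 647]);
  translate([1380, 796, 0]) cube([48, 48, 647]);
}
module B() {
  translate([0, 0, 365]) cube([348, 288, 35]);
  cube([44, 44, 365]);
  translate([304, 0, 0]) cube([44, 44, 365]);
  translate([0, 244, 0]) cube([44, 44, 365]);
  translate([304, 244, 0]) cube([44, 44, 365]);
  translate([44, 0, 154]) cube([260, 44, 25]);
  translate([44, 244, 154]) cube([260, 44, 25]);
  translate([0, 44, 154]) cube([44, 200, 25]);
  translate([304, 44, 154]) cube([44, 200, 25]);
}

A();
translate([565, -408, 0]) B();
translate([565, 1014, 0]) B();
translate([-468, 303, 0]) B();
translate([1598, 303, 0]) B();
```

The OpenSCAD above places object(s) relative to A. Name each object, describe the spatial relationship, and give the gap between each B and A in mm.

Each stool's nearest face is 120 mm from the table's bounding box.

A is a table. B is a stool. Four stools sit around the table at the −y, +y, −x, +x sides. The gap between each stool and the table is 120 mm.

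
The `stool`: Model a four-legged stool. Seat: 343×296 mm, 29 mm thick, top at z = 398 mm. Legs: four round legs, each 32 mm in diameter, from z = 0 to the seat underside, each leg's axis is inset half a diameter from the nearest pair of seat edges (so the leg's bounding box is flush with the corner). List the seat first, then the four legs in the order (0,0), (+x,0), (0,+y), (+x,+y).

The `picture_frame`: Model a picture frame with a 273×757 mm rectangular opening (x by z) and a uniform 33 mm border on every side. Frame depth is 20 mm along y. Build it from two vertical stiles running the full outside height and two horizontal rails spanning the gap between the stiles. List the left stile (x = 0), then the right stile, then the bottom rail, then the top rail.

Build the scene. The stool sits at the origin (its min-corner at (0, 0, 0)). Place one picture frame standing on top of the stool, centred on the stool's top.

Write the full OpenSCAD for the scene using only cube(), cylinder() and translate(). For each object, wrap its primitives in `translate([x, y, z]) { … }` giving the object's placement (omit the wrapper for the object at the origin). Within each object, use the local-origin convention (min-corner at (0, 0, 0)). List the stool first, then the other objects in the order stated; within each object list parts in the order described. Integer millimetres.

translate([0, 0, 369]) cube([343, 296, 29]);
translate([16, 16, 0]) cylinder(h = 369, r = 16);
translate([327, 16, 0]) cylinder(h = 369, r = 16);
translate([16, 280, 0]) cylinder(h = 369, r = 16);
translate([327, 280, 0]) cylinder(h = 369, r = 16);
translate([2, 138, 398]) {
  cube([33, 20, 823]);
  translate([306, 0, 0]) cube([33, 20, 823]);
  translate([33, 0, 0]) cube([273, 20, 33]);
  translate([33, 0, 790]) cube([273, 20, 33]);
}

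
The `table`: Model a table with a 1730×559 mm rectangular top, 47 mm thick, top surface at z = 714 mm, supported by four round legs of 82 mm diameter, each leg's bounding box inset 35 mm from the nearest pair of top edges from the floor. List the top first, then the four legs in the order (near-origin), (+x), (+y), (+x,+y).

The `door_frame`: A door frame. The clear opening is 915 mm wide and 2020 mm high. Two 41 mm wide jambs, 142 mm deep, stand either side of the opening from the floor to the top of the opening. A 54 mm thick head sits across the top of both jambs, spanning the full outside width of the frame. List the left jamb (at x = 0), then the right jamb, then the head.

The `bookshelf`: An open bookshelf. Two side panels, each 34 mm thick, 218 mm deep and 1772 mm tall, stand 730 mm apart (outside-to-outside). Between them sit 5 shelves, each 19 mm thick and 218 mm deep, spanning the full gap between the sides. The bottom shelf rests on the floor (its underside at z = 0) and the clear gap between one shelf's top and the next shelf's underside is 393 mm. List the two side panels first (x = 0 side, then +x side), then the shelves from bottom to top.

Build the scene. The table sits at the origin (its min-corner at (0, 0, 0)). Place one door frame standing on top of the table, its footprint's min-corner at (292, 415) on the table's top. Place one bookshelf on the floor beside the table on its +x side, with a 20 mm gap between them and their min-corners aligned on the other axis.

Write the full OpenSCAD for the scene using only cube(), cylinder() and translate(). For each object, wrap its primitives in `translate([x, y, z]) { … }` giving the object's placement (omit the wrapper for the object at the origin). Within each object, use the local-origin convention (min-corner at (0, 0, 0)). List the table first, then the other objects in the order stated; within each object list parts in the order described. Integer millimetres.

translate([0, 0, 667]) cube([1730, 559, 47]);
translate([76, 76, 0]) cylinder(h = 667, r = 41);
translate([1654, 76, 0]) cylinder(h = 667, r = 41);
translate([76, 483, 0]) cylinder(h = 667, r = 41);
translate([1654, 483, 0]) cylinder(h = 667, r = 41);
translate([292, 415, 714]) {
  cube([41, 142, 2020]);
  translate([956, 0, 0]) cube([41, 142, 2020]);
  translate([0, 0, 2020]) cube([997, 142, 54]);
}
translate([1750, 0, 0]) {
  cube([34, 218, 1772]);
  translate([696, 0, 0]) cube([34, 218, 1772]);
  translate([34, 0, 0]) cube([662, 218, 19]);
  translate([34, 0, 412]) cube([662, 218, 19]);
  translate([34, 0, 824]) cube([662, 218, 19]);
  translate([34, 0, 1236]) cube([662, 218, 19]);
  translate([34, 0, 1648]) cube([662, 218, 19]);
}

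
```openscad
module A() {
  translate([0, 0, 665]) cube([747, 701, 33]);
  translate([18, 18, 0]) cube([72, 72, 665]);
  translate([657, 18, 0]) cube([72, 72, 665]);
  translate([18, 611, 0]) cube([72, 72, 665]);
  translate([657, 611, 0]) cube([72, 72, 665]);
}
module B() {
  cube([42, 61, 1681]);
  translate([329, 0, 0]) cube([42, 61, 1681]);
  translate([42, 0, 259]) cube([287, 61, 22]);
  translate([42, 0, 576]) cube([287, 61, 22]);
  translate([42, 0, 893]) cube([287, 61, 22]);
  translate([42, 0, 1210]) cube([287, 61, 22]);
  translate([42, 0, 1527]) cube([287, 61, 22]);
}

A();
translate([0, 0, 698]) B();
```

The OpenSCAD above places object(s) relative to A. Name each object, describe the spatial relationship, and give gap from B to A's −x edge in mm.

The ladder's min-x is at 0; the table's min-x is 0; gap = 0 mm.

A is a table. B is a ladder. The ladder is on top of the table. The gap from the ladder to the table's −x edge is 0 mm.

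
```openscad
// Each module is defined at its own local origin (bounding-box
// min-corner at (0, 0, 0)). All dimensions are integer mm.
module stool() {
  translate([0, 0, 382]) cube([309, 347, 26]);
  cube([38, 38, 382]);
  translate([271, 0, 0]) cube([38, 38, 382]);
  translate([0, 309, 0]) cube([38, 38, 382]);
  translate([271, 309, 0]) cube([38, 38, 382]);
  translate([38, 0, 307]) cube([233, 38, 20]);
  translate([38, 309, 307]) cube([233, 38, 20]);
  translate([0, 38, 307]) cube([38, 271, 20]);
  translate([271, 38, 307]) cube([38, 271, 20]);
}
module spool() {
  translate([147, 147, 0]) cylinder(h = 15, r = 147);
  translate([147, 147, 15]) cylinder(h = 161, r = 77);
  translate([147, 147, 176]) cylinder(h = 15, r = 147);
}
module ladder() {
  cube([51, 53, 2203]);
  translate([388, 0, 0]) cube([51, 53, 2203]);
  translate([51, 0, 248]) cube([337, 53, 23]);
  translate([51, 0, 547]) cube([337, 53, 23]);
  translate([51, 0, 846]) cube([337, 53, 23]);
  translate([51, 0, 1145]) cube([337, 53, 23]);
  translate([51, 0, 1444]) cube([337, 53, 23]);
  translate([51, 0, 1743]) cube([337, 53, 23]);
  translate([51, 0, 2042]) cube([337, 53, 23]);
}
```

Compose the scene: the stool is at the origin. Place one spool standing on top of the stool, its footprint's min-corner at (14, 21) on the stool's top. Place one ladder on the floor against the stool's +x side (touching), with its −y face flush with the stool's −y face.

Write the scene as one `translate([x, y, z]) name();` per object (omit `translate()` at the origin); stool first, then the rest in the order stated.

stool();
translate([14, 21, 408]) spool();
translate([309, 0, 0]) ladder();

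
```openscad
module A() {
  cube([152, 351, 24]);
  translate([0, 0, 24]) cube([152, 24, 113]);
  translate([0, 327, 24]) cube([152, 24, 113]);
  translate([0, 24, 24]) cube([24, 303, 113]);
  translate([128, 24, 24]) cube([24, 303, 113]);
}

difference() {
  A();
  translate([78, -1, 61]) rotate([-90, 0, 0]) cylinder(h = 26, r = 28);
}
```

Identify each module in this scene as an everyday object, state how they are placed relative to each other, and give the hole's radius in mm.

The subtracted cylinder has r = 28 mm.

A is an open box. The open box has a circular hole through its front wall. The hole's radius is 28 mm.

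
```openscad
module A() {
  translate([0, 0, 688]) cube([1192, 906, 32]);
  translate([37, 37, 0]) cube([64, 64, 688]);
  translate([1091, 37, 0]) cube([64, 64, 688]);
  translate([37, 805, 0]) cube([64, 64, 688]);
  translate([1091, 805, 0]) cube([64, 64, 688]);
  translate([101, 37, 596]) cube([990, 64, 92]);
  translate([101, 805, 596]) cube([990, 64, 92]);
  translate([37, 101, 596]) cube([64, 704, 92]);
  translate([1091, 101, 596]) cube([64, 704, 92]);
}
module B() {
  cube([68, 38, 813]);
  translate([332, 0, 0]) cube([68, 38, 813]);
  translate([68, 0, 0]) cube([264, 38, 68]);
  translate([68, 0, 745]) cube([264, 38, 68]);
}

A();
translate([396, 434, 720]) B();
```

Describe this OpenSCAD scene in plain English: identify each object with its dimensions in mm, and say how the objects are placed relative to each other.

A is a rectangular dining table. The top is 1192×906×32 mm with its upper surface at z = 720 mm. It stands on four 64×64 mm square legs, each inset 37 mm from the nearest pair of top edges, running from the floor to the underside of the top. Four apron rails, 64 mm thick and 92 mm tall, run between adjacent legs with their top edges flush with the underside of the top and their outer faces flush with the legs' outer faces.

B is a rectangular picture frame lying in the x–z plane (depth along y). The opening is 264 mm wide (x) by 677 mm tall (z), surrounded by a border 68 mm wide on all four sides. The frame is 38 mm deep and is made of two full-height vertical stiles with two horizontal rails fitted between them.

The picture frame is on top of the table, centred.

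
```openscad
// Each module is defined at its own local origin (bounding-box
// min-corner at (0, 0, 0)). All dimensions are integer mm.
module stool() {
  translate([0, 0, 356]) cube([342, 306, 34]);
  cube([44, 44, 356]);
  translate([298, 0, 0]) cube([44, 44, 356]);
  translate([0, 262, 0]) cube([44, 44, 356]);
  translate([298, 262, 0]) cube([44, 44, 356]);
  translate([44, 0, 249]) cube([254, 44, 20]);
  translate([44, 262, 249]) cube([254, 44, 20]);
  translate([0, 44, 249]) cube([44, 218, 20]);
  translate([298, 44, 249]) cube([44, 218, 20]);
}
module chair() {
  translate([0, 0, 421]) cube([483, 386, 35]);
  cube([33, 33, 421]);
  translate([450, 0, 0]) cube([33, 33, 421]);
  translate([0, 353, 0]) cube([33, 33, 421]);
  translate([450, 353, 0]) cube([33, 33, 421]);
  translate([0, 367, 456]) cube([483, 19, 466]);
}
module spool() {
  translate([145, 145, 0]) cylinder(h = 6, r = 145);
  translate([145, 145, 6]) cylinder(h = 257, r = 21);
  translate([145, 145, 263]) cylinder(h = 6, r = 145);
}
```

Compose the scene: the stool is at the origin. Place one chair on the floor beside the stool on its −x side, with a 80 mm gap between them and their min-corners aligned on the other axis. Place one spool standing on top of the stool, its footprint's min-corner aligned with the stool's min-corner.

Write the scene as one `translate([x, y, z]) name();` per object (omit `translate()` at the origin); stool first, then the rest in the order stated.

stool();
translate([-563, 0, 0]) chair();
translate([0, 0, 390]) spool();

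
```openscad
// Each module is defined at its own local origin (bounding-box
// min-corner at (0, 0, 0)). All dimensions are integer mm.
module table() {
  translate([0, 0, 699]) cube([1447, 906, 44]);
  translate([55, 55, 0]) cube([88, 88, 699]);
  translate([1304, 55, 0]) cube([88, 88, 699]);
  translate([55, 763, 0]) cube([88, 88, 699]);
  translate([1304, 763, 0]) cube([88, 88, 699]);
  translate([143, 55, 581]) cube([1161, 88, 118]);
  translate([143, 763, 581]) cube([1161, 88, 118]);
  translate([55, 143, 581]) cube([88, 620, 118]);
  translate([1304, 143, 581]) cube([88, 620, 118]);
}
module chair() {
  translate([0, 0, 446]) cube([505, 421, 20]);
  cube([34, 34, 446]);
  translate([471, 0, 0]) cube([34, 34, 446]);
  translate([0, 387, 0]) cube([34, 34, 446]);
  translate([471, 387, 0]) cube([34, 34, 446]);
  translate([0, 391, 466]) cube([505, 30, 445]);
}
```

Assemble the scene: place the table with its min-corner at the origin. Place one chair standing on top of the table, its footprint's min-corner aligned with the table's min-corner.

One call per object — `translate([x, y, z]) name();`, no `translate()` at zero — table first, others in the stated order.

table();
translate([0, 0, 743]) chair();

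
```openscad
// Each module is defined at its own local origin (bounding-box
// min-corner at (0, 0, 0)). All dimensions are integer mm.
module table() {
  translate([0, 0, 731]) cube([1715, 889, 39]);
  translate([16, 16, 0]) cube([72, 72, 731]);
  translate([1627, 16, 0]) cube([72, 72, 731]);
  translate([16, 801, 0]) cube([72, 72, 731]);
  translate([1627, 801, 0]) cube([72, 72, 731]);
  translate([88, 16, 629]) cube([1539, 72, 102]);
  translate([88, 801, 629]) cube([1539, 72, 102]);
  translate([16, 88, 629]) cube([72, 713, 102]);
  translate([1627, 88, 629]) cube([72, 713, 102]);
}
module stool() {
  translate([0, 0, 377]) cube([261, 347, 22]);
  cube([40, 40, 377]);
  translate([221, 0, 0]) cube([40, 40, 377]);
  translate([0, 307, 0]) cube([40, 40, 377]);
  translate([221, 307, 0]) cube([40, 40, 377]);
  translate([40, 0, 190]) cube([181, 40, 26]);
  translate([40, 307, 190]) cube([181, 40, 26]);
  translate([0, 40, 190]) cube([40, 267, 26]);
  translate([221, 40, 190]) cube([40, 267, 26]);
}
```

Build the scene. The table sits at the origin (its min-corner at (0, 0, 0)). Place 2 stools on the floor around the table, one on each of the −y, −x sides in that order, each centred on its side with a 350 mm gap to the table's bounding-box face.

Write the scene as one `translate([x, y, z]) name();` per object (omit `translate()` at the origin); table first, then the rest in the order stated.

table();
translate([727, -697, 0]) stool();
translate([-611, 271, 0]) stool();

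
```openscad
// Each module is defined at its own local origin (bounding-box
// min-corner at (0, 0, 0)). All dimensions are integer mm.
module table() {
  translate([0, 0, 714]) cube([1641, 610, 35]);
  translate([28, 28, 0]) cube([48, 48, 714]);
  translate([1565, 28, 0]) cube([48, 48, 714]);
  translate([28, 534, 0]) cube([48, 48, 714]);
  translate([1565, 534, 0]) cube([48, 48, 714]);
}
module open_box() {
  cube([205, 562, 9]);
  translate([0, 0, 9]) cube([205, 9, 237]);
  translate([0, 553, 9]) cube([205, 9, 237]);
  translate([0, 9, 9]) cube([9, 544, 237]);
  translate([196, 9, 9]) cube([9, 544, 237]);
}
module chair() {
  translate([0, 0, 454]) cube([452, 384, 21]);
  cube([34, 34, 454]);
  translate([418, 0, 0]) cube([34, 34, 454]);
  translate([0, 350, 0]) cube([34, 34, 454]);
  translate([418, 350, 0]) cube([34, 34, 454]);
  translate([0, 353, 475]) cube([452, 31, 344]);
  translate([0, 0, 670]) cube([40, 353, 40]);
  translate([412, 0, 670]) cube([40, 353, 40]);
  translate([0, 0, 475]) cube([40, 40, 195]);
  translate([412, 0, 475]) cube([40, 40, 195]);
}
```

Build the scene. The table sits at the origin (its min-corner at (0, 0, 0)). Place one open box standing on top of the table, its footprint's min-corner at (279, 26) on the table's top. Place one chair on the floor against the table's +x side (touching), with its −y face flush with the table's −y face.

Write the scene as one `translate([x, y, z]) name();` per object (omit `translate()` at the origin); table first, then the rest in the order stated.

table();
translate([279, 26, 749]) open_box();
translate([1641, 0, 0]) chair();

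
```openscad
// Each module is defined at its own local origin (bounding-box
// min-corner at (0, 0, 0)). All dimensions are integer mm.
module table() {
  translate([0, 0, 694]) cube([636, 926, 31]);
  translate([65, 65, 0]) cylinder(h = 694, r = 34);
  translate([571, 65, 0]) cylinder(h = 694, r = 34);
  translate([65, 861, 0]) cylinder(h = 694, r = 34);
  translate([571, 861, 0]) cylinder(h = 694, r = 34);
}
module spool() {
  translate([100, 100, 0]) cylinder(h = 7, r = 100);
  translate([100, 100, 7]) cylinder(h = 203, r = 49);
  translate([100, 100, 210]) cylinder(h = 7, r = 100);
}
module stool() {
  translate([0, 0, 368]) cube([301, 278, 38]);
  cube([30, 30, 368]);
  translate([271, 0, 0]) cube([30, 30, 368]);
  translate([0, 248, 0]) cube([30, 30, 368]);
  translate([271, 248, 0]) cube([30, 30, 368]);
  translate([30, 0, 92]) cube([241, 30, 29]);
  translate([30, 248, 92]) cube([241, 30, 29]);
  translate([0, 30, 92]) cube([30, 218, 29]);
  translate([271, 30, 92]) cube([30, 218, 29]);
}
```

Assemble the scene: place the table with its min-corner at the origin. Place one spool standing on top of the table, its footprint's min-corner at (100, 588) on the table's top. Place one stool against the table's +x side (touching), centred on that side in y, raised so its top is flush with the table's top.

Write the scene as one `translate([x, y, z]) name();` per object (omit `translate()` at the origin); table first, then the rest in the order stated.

table();
translate([100, 588, 725]) spool();
translate([636, 324, 319]) stool();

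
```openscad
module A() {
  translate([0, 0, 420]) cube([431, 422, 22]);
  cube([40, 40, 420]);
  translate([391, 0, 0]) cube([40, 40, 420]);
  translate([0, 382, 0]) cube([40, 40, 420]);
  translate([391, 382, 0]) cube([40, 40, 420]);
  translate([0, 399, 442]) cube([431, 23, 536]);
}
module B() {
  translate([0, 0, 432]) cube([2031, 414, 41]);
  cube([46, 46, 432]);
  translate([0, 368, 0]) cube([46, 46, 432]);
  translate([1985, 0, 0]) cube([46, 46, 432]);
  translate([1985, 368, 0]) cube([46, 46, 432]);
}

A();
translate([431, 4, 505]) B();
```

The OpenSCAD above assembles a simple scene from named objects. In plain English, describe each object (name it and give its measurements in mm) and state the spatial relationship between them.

A is a chair: 431×422 mm seat, 22 mm thick, top at z = 442 mm, on four 40 mm square corner legs flush with the seat edges. A 23 mm thick backrest slab spans the full seat width, extending 536 mm above the seat top, its back face flush with the seat's +y edge.

B is a long wooden bench with a 2031 mm (x) × 414 mm (y) seat, 41 mm thick, its top surface 473 mm above the floor. Four 46 mm square legs at the seat corners, flush with the edges, run from z = 0 to the seat underside.

The bench is beside the chair with their tops flush at z = 978.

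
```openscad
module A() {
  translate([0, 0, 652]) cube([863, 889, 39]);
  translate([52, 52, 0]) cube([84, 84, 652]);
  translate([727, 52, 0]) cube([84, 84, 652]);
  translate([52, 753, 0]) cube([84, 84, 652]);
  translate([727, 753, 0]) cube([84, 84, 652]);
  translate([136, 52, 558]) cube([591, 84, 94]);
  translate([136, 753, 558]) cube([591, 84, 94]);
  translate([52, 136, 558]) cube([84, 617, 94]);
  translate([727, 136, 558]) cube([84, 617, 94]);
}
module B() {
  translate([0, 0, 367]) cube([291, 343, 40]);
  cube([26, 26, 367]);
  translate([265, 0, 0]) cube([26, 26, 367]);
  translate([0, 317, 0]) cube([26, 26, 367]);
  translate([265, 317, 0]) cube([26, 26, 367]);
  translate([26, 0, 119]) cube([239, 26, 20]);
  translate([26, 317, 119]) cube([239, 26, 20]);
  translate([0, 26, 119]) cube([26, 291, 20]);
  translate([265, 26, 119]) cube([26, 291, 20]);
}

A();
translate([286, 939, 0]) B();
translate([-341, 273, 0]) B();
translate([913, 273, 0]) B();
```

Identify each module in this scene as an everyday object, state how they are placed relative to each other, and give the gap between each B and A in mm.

A is a table. B is a stool. Three stools sit around the table at the +y, −x, +x sides. The gap between each stool and the table is 50 mm.

Each stool's nearest face is 50 mm from the table's bounding box.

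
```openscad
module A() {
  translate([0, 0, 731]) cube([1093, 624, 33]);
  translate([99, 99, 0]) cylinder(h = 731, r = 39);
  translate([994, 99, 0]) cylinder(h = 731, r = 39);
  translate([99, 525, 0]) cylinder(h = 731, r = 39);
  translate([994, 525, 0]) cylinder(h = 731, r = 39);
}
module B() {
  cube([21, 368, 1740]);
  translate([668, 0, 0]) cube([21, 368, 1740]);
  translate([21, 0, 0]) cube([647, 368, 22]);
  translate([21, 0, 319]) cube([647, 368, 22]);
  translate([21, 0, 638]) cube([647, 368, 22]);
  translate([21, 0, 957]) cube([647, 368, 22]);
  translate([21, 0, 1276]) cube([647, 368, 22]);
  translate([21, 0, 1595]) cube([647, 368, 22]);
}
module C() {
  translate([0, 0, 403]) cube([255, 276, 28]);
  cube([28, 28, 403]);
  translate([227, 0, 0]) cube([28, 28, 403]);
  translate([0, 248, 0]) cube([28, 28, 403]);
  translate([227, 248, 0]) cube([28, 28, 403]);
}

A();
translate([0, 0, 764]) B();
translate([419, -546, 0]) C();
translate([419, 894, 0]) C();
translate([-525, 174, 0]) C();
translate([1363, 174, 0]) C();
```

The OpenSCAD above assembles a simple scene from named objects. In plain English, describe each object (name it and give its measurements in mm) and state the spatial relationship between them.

A is a table with a 1093×624 mm rectangular top, 33 mm thick, top surface at z = 764 mm, supported by four round legs of 78 mm diameter, each leg's bounding box inset 60 mm from the nearest pair of top edges, running from the floor.

B is an open bookshelf. Two side panels, each 21 mm thick, 368 mm deep and 1740 mm tall, stand 689 mm apart (outside-to-outside). Between them sit 6 shelves, each 22 mm thick and 368 mm deep, spanning the full gap between the sides. The bottom shelf rests on the floor (its underside at z = 0) and the clear gap between one shelf's top and the next shelf's underside is 297 mm.

C is a four-legged stool. The seat is 255×276 mm, 28 mm thick, top at z = 431 mm. It stands on four square legs, each 28×28 mm in cross-section, from z = 0 to the seat underside, each flush with a corner of the seat.

The bookshelf is on top of the table. Four stools sit around the table at the −y, +y, −x, +x sides.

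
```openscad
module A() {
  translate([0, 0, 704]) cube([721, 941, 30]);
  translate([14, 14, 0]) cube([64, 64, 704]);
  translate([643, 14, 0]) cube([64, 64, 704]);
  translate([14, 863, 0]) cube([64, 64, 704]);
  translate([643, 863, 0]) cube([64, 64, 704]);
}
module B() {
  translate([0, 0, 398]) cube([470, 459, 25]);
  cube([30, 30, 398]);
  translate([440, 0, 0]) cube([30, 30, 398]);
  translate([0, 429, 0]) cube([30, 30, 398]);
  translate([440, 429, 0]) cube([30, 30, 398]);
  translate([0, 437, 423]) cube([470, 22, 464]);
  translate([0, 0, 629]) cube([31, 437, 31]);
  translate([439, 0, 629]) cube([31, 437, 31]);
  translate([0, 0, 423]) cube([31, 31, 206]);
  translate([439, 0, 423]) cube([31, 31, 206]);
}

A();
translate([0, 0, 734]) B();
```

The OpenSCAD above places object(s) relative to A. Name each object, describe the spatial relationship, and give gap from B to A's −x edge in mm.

A is a table. B is a chair. The chair is on top of the table. The gap from the chair to the table's −x edge is 0 mm.

The chair's min-x is at 0; the table's min-x is 0; gap = 0 mm.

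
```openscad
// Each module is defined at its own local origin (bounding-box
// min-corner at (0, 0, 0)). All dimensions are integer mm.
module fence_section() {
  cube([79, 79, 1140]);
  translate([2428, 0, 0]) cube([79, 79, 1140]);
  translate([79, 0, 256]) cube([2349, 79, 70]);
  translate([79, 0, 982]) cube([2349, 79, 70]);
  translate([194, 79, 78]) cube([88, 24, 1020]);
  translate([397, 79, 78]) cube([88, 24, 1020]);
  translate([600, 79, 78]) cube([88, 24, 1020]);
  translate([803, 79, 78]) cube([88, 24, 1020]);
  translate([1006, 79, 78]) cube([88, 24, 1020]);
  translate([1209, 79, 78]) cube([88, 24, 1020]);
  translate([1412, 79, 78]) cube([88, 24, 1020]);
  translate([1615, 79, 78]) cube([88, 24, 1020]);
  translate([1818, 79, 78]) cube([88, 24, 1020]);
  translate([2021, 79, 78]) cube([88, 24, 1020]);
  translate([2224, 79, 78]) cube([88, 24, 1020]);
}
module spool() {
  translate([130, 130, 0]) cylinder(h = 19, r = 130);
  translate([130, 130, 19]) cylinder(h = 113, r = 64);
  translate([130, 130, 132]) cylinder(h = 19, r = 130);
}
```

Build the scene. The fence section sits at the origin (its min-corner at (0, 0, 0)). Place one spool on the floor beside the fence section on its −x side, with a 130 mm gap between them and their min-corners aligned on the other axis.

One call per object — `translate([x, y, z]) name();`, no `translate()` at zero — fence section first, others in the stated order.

fence_section();
translate([-390, 0, 0]) spool();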